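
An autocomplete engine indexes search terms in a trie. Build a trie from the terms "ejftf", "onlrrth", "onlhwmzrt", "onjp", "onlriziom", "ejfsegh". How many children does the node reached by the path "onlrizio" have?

1

The children of the "onlrizio" node are the distinct next characters among strings starting with "onlrizio".
Characters that immediately follow "onlrizio" among the stored strings: {m}.
That node has 1 child edge.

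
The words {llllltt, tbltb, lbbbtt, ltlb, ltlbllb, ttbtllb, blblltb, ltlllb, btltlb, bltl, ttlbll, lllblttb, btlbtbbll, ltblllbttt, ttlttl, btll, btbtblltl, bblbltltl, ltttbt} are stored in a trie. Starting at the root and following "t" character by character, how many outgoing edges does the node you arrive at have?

Walk "t" from the root, arriving at one node.
Characters that immediately follow "t" among the stored strings: {b, t}.
That node has 2 child edges.

2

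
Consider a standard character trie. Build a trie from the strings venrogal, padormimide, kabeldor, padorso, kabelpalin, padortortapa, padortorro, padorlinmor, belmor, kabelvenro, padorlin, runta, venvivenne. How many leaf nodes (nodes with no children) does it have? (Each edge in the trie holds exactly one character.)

Leaves are exactly the stored words that no other stored word extends.
Those words: "belmor", "kabeldor", "kabelpalin", "kabelvenro", "padorlinmor", "padormimide", "padorso", "padortorro", "padortortapa", "runta", "venrogal", "venvivenne"
Leaf count: 12

12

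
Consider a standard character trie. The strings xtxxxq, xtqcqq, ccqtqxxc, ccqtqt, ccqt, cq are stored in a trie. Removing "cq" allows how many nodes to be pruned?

1

After clearing the end-marker at "cq", prune upward until reaching a node still needed by another word.
The suffix "q" (1 node) is used only by "cq"; the node for "c" still has the child "c", so pruning stops there.
Nodes removed: 1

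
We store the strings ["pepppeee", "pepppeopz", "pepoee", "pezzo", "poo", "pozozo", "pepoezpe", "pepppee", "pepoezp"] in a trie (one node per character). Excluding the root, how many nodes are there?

Trie structure (* marks end of a word):
(root)
└─ p
   ├─ e
   │  ├─ p
   │  │  ├─ o
   │  │  │  └─ e
   │  │  │     ├─ e *
   │  │  │     └─ z
   │  │  │        └─ p *
   │  │  │           └─ e *
   │  │  └─ p
   │  │     └─ p
   │  │        └─ e
   │  │           ├─ e *
   │  │           │  └─ e *
   │  │           └─ o
   │  │              └─ p
   │  │                 └─ z *
   │  └─ z
   │     └─ z
   │        └─ o *
   └─ o
      ├─ o *
      └─ z
         └─ o
            └─ z
               └─ o *
Counting every labelled node above: 26.

26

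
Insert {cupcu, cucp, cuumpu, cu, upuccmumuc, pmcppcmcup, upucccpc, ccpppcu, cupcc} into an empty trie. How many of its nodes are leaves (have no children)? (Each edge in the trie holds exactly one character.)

8

Leaves are exactly the stored words that no other stored word extends.
Those words: "ccpppcu", "cucp", "cupcc", "cupcu", "cuumpu", "pmcppcmcup", "upucccpc", "upuccmumuc"
Leaf count: 8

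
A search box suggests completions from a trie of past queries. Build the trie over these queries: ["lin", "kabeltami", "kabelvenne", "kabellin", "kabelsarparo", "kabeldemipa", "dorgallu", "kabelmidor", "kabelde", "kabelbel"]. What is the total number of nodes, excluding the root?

Count nodes per top-level branch (shared prefixes stored once):
  'd'-branch (dorgallu): 8 nodes
  'k'-branch (kabelbel, kabelde, kabeldemipa, kabellin, kabelmidor, kabelsarparo, kabeltami, kabelvenne): 38 nodes
  'l'-branch (lin): 3 nodes
Sum: 49

49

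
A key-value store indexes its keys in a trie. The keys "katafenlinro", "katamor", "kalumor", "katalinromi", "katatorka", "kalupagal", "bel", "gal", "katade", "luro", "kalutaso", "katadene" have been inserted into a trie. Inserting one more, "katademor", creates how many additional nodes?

3

"katade" is already a path in the trie; the remaining "mor" must be added.
New nodes needed: |"katademor"| − 6 = 9 − 6 = 3.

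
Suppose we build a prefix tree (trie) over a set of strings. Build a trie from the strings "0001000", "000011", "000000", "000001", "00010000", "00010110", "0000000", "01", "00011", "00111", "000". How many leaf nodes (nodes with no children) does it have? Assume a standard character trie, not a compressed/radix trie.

Leaves are exactly the stored words that no other stored word extends.
Those words: "0000000", "000001", "000011", "00010000", "00010110", "00011", "00111", "01"
Leaf count: 8

8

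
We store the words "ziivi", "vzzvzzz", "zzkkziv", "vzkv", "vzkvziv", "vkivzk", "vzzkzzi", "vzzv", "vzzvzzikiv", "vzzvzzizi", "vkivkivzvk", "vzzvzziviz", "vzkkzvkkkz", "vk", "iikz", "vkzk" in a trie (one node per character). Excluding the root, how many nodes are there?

Insert word by word; a character creates a node only if that edge doesn't already exist:
  "ziivi" → 5 new (z, i, i, v, i)
  "vzzvzzz" → 7 new (v, z, z, v, z, z, z)
  "zzkkziv" → prefix "z" already present; 6 new (z, k, k, z, i, v)
  "vzkv" → prefix "vz" already present; 2 new (k, v)
  "vzkvziv" → prefix "vzkv" already present; 3 new (z, i, v)
  "vkivzk" → prefix "v" already present; 5 new (k, i, v, z, k)
  "vzzkzzi" → prefix "vzz" already present; 4 new (k, z, z, i)
  "vzzv" → prefix "vzzv" already present; 0 new (none)
  "vzzvzzikiv" → prefix "vzzvzz" already present; 4 new (i, k, i, v)
  "vzzvzzizi" → prefix "vzzvzzi" already present; 2 new (z, i)
  "vkivkivzvk" → prefix "vkiv" already present; 6 new (k, i, v, z, v, k)
  "vzzvzziviz" → prefix "vzzvzzi" already present; 3 new (v, i, z)
  "vzkkzvkkkz" → prefix "vzk" already present; 7 new (k, z, v, k, k, k, z)
  "vk" → prefix "vk" already present; 0 new (none)
  "iikz" → 4 new (i, i, k, z)
  "vkzk" → prefix "vk" already present; 2 new (z, k)
Total nodes = 5 + 7 + 6 + 2 + 3 + 5 + 4 + 0 + 4 + 2 + 6 + 3 + 7 + 0 + 4 + 2 = 60

60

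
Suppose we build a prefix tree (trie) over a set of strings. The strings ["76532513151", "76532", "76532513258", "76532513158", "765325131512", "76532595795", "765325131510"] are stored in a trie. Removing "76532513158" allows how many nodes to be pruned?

1

After clearing the end-marker at "76532513158", prune upward until reaching a node still needed by another word.
The suffix "8" (1 node) is used only by "76532513158"; the node for "7653251315" still has the child "1", so pruning stops there.
Nodes removed: 1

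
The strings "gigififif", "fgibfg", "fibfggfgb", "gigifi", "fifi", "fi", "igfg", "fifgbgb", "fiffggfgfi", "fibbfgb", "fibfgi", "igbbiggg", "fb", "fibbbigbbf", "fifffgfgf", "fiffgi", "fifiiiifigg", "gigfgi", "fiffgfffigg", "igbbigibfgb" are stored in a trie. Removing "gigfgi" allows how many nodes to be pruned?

3

A node on "gigfgi"'s path can go only if nothing else ends at it or branches off below it.
The suffix "fgi" (3 nodes) is used only by "gigfgi"; the node for "gig" still has the child "i", so pruning stops there.
Nodes removed: 3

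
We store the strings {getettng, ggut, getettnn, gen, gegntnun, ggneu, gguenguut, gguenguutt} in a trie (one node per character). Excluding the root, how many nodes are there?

For each word, the new-node count is its length minus the longest prefix already in the trie:
  "getettng" → 8 new (g, e, t, e, t, t, n, g)
  "ggut" → prefix "g" already present; 3 new (g, u, t)
  "getettnn" → prefix "getettn" already present; 1 new (n)
  "gen" → prefix "ge" already present; 1 new (n)
  "gegntnun" → prefix "ge" already present; 6 new (g, n, t, n, u, n)
  "ggneu" → prefix "gg" already present; 3 new (n, e, u)
  "gguenguut" → prefix "ggu" already present; 6 new (e, n, g, u, u, t)
  "gguenguutt" → prefix "gguenguut" already present; 1 new (t)
Total nodes = 8 + 3 + 1 + 1 + 6 + 3 + 6 + 1 = 29

29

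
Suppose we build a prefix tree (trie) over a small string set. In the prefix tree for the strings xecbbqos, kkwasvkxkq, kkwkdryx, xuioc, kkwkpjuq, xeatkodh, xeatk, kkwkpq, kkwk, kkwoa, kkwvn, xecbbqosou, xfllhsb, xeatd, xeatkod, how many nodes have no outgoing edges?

Leaves are exactly the stored words that no other stored word extends.
Those words: "kkwasvkxkq", "kkwkdryx", "kkwkpjuq", "kkwkpq", "kkwoa", "kkwvn", "xeatd", "xeatkodh", "xecbbqosou", "xfllhsb", "xuioc"
Leaf count: 11

11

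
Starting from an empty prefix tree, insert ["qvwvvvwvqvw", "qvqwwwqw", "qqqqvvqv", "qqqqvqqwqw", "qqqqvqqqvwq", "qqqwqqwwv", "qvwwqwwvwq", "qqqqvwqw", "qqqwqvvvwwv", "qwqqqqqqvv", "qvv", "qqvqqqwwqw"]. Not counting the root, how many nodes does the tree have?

For each word, the new-node count is its length minus the longest prefix already in the trie:
  "qvwvvvwvqvw" → 11 new (q, v, w, v, v, v, w, v, q, v, w)
  "qvqwwwqw" → prefix "qv" already present; 6 new (q, w, w, w, q, w)
  "qqqqvvqv" → prefix "q" already present; 7 new (q, q, q, v, v, q, v)
  "qqqqvqqwqw" → prefix "qqqqv" already present; 5 new (q, q, w, q, w)
  "qqqqvqqqvwq" → prefix "qqqqvqq" already present; 4 new (q, v, w, q)
  "qqqwqqwwv" → prefix "qqq" already present; 6 new (w, q, q, w, w, v)
  "qvwwqwwvwq" → prefix "qvw" already present; 7 new (w, q, w, w, v, w, q)
  "qqqqvwqw" → prefix "qqqqv" already present; 3 new (w, q, w)
  "qqqwqvvvwwv" → prefix "qqqwq" already present; 6 new (v, v, v, w, w, v)
  "qwqqqqqqvv" → prefix "q" already present; 9 new (w, q, q, q, q, q, q, v, v)
  "qvv" → prefix "qv" already present; 1 new (v)
  "qqvqqqwwqw" → prefix "qq" already present; 8 new (v, q, q, q, w, w, q, w)
Total nodes = 11 + 6 + 7 + 5 + 4 + 6 + 7 + 3 + 6 + 9 + 1 + 8 = 73

73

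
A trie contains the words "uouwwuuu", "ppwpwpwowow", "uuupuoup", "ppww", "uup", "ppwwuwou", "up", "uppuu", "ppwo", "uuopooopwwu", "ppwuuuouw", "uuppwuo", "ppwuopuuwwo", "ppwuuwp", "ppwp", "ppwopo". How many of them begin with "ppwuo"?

Walk to "ppwuo"; the words in its subtree are exactly those with that prefix.
Words under "ppwuo": ppwuopuuwwo
Count: 1

1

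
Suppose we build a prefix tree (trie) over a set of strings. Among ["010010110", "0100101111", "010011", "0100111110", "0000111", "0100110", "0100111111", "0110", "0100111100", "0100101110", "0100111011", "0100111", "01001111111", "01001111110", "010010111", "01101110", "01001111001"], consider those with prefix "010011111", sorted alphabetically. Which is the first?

DFS of the "010011111" subtree visits, in order: "0100111110", "0100111111", "01001111110", "01001111111"
Position 1: 0100111110

0100111110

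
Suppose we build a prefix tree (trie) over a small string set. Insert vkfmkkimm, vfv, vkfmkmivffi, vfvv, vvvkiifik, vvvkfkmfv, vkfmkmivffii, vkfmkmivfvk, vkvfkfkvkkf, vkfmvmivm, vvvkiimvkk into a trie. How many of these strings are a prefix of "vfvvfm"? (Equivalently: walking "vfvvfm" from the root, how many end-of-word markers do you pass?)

Check each prefix of "vfvvfm" against the stored set — each match is an end-marker on the path.
Prefixes of the query that are stored words: "vfv", "vfvv"
Count: 2

2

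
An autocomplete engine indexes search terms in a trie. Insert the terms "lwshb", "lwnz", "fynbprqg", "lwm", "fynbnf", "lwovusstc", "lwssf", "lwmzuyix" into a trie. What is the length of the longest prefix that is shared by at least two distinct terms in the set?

4

The deepest shared node is where two words last agree before diverging.
"fynbnf" and "fynbprqg" agree on "fynb" (4 characters) before diverging; nothing deeper is shared.
Longest shared-prefix length: 4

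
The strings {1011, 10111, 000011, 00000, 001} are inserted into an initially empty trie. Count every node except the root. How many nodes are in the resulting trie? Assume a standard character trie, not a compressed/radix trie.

13

Trace insertions, counting only characters that open a new branch:
  "1011" → 4 new (1, 0, 1, 1)
  "10111" → prefix "1011" already present; 1 new (1)
  "000011" → 6 new (0, 0, 0, 0, 1, 1)
  "00000" → prefix "0000" already present; 1 new (0)
  "001" → prefix "00" already present; 1 new (1)
Total nodes = 4 + 1 + 6 + 1 + 1 = 13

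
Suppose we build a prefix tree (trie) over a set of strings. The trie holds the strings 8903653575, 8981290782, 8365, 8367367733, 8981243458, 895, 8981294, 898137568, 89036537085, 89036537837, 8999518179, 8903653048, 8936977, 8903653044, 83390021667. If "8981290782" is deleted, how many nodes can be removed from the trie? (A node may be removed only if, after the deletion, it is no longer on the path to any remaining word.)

Walk "8981290782" from the leaf back toward the root, removing each node that no remaining word uses.
The suffix "0782" (4 nodes) is used only by "8981290782"; the node for "898129" still has the child "4", so pruning stops there.
Nodes removed: 4

4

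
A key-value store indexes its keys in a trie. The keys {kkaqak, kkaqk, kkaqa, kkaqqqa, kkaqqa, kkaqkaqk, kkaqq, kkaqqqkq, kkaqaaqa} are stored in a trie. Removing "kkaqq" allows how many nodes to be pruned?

After clearing the end-marker at "kkaqq", prune upward until reaching a node still needed by another word.
Every node on "kkaqq" is still needed (e.g. by "kkaqqqa"), so nothing is freed.
Nodes removed: 0

0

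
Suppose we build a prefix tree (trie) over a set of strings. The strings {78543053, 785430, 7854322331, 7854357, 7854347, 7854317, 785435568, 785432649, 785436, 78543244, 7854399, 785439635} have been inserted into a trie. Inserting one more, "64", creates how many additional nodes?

"64" shares no prefix with any stored word, so all 2 characters open new nodes.
2 − 0 = 2 new nodes.

2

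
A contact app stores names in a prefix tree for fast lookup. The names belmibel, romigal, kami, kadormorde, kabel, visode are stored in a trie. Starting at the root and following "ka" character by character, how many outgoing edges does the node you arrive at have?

3

The children of the "ka" node are the distinct next characters among strings starting with "ka".
Distinct next characters after "ka": b, d, m.
That node has 3 child edges.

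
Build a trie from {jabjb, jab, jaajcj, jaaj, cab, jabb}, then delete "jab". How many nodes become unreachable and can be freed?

0

Walk "jab" from the leaf back toward the root, removing each node that no remaining word uses.
Every node on "jab" is still needed (e.g. by "jabjb"), so nothing is freed.
Nodes removed: 0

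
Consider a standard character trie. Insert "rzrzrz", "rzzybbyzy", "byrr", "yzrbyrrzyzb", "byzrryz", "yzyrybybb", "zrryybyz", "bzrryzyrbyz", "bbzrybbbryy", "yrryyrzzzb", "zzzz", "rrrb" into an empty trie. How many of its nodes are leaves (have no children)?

12

Leaves are exactly the stored words that no other stored word extends.
Those words: "bbzrybbbryy", "byrr", "byzrryz", "bzrryzyrbyz", "rrrb", "rzrzrz", "rzzybbyzy", "yrryyrzzzb", "yzrbyrrzyzb", "yzyrybybb", "zrryybyz", "zzzz"
Leaf count: 12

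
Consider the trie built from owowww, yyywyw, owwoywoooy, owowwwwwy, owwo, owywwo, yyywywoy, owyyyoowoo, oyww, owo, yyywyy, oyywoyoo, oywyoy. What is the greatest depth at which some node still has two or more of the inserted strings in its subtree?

Equivalently: take the maximum, over all pairs, of their longest common prefix length.
e.g. "owowww" and "owowwwwwy" share the prefix "owowww" of length 6; no pair shares a longer one.
Longest shared-prefix length: 6

6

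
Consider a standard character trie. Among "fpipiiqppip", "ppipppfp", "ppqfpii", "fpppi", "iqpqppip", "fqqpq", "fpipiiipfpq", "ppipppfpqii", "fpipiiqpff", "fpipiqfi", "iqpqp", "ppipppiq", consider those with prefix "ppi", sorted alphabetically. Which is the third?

DFS of the "ppi" subtree visits, in order: "ppipppfp", "ppipppfpqii", "ppipppiq"
The 3rd is ppipppiq.

ppipppiq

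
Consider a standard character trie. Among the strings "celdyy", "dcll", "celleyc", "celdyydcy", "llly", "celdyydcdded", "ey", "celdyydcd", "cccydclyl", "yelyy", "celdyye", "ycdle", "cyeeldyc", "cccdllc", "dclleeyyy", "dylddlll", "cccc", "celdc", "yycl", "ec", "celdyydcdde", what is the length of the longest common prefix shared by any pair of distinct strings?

11

Look for the deepest trie node that still has at least two words in its subtree.
e.g. "celdyydcdde" and "celdyydcdded" share the prefix "celdyydcdde" of length 11; no pair shares a longer one.
Longest shared-prefix length: 11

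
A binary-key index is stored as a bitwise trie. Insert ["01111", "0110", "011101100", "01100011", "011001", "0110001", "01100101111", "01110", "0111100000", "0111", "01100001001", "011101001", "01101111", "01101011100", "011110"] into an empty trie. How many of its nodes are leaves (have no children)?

8

Leaves are exactly the stored words that no other stored word extends.
Those words: "01100001001", "01100011", "01100101111", "01101011100", "01101111", "011101001", "011101100", "0111100000"
Leaf count: 8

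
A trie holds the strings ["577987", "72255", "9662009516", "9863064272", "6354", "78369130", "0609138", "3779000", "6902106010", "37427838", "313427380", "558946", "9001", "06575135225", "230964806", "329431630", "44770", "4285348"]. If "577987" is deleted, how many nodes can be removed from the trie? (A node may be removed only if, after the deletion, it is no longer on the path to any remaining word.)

A node on "577987"'s path can go only if nothing else ends at it or branches off below it.
The suffix "77987" (5 nodes) is used only by "577987"; the node for "5" still has the child "5", so pruning stops there.
Nodes removed: 5

5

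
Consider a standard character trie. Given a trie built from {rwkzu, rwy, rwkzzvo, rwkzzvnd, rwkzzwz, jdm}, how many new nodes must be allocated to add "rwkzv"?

1

"rwkz" is already a path in the trie; the remaining "v" must be added.
New nodes needed: |"rwkzv"| − 4 = 5 − 4 = 1.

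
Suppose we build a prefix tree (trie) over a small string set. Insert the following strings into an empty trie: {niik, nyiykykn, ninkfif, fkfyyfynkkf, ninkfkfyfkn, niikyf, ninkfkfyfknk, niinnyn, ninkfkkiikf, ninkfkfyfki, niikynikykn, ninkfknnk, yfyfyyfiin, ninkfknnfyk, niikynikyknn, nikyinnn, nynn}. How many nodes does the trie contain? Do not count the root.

For each word, the new-node count is its length minus the longest prefix already in the trie:
  "niik" → 4 new (n, i, i, k)
  "nyiykykn" → prefix "n" already present; 7 new (y, i, y, k, y, k, n)
  "ninkfif" → prefix "ni" already present; 5 new (n, k, f, i, f)
  "fkfyyfynkkf" → 11 new (f, k, f, y, y, f, y, n, k, k, f)
  "ninkfkfyfkn" → prefix "ninkf" already present; 6 new (k, f, y, f, k, n)
  "niikyf" → prefix "niik" already present; 2 new (y, f)
  "ninkfkfyfknk" → prefix "ninkfkfyfkn" already present; 1 new (k)
  "niinnyn" → prefix "nii" already present; 4 new (n, n, y, n)
  "ninkfkkiikf" → prefix "ninkfk" already present; 5 new (k, i, i, k, f)
  "ninkfkfyfki" → prefix "ninkfkfyfk" already present; 1 new (i)
  "niikynikykn" → prefix "niiky" already present; 6 new (n, i, k, y, k, n)
  "ninkfknnk" → prefix "ninkfk" already present; 3 new (n, n, k)
  "yfyfyyfiin" → 10 new (y, f, y, f, y, y, f, i, i, n)
  "ninkfknnfyk" → prefix "ninkfknn" already present; 3 new (f, y, k)
  "niikynikyknn" → prefix "niikynikykn" already present; 1 new (n)
  "nikyinnn" → prefix "ni" already present; 6 new (k, y, i, n, n, n)
  "nynn" → prefix "ny" already present; 2 new (n, n)
Total nodes = 4 + 7 + 5 + 11 + 6 + 2 + 1 + 4 + 5 + 1 + 6 + 3 + 10 + 3 + 1 + 6 + 2 = 77

77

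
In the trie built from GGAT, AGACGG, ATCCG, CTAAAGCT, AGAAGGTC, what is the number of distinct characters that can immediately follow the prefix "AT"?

1

Walk "AT" from the root, arriving at one node.
Distinct next characters after "AT": C.
That node has 1 child edge.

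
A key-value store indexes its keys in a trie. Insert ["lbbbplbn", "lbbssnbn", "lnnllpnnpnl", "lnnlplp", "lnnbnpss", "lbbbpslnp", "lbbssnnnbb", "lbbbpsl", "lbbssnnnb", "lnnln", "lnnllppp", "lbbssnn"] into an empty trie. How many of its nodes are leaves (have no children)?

9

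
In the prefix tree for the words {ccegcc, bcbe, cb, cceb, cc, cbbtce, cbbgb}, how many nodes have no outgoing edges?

Leaves are exactly the stored words that no other stored word extends.
Those words: "bcbe", "cbbgb", "cbbtce", "cceb", "ccegcc"
Leaf count: 5

5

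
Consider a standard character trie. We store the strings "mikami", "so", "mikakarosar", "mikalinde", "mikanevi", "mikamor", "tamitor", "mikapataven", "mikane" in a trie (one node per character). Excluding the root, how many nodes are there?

Trie structure (* marks end of a word):
(root)
├─ m
│  └─ i
│     └─ k
│        └─ a
│           ├─ k
│           │  └─ a
│           │     └─ r
│           │        └─ o
│           │           └─ s
│           │              └─ a
│           │                 └─ r *
│           ├─ l
│           │  └─ i
│           │     └─ n
│           │        └─ d
│           │           └─ e *
│           ├─ m
│           │  ├─ i *
│           │  └─ o
│           │     └─ r *
│           ├─ n
│           │  └─ e *
│           │     └─ v
│           │        └─ i *
│           └─ p
│              └─ a
│                 └─ t
│                    └─ a
│                       └─ v
│                          └─ e
│                             └─ n *
├─ s
│  └─ o *
└─ t
   └─ a
      └─ m
         └─ i
            └─ t
               └─ o
                  └─ r *
Counting every labelled node above: 40.

40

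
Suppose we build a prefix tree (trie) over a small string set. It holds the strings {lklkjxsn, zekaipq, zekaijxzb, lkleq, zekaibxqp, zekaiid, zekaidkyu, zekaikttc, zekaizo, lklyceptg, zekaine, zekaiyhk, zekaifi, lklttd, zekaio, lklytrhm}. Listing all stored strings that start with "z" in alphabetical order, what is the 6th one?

zekaikttc

Filter for "z…" and sort: "zekaibxqp", "zekaidkyu", "zekaifi", "zekaiid", "zekaijxzb", "zekaikttc", "zekaine", "zekaio", "zekaipq", "zekaiyhk", "zekaizo"
The 6th is zekaikttc.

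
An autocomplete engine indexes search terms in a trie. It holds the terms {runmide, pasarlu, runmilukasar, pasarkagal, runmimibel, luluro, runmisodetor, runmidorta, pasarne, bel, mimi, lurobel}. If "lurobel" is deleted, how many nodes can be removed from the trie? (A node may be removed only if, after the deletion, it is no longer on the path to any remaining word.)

5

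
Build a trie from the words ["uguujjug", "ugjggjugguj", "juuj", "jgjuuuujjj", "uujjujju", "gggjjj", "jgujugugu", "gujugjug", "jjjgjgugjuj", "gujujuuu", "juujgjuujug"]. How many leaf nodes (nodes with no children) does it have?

Leaves are exactly the stored words that no other stored word extends.
Those words: "gggjjj", "gujugjug", "gujujuuu", "jgjuuuujjj", "jgujugugu", "jjjgjgugjuj", "juujgjuujug", "ugjggjugguj", "uguujjug", "uujjujju"
Leaf count: 10

10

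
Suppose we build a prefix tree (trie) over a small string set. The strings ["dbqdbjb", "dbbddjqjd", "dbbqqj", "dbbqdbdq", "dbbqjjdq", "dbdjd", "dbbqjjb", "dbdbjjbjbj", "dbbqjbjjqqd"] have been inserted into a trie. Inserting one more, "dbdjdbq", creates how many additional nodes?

Walking "dbdjdbq" from the root, the first 5 characters ("dbdjd") follow existing edges; "b" is the first miss.
New nodes needed: |"dbdjdbq"| − 5 = 7 − 5 = 2.

2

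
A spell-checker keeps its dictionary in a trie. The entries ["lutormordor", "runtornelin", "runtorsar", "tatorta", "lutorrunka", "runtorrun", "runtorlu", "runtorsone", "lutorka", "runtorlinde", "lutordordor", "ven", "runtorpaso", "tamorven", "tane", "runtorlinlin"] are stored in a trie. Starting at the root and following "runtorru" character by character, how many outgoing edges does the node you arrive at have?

The children of the "runtorru" node are the distinct next characters among strings starting with "runtorru".
Characters that immediately follow "runtorru" among the stored strings: {n}.
That node has 1 child edge.

1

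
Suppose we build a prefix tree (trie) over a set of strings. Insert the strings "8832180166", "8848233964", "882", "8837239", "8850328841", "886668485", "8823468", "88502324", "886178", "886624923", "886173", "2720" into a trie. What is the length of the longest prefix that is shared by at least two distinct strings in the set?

5

Look for the deepest trie node that still has at least two words in its subtree.
"886173" and "886178" agree on "88617" (5 characters) before diverging; nothing deeper is shared.
Longest shared-prefix length: 5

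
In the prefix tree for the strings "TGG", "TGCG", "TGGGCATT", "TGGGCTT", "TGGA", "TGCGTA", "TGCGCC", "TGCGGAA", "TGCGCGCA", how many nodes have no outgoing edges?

7

Leaves are exactly the stored words that no other stored word extends.
Those words: "TGCGCC", "TGCGCGCA", "TGCGGAA", "TGCGTA", "TGGA", "TGGGCATT", "TGGGCTT"
Leaf count: 7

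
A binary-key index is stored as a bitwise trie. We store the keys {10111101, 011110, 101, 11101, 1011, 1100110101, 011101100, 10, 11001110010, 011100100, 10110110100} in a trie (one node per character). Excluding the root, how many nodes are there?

Insert word by word; a character creates a node only if that edge doesn't already exist:
  "10111101" → 8 new (1, 0, 1, 1, 1, 1, 0, 1)
  "011110" → 6 new (0, 1, 1, 1, 1, 0)
  "101" → prefix "101" already present; 0 new (none)
  "11101" → prefix "1" already present; 4 new (1, 1, 0, 1)
  "1011" → prefix "1011" already present; 0 new (none)
  "1100110101" → prefix "11" already present; 8 new (0, 0, 1, 1, 0, 1, 0, 1)
  "011101100" → prefix "0111" already present; 5 new (0, 1, 1, 0, 0)
  "10" → prefix "10" already present; 0 new (none)
  "11001110010" → prefix "110011" already present; 5 new (1, 0, 0, 1, 0)
  "011100100" → prefix "01110" already present; 4 new (0, 1, 0, 0)
  "10110110100" → prefix "1011" already present; 7 new (0, 1, 1, 0, 1, 0, 0)
Total nodes = 8 + 6 + 0 + 4 + 0 + 8 + 5 + 0 + 5 + 4 + 7 = 47

47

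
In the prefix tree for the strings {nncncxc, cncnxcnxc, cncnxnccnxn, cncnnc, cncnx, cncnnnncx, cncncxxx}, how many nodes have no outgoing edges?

A leaf is a node with no children — equivalently, the end of a word that is not a proper prefix of any other stored word.
Those words: "cncncxxx", "cncnnc", "cncnnnncx", "cncnxcnxc", "cncnxnccnxn", "nncncxc"
Leaf count: 6

6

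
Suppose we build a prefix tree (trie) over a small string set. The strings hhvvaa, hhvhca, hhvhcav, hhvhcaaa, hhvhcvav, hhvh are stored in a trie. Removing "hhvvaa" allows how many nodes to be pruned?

3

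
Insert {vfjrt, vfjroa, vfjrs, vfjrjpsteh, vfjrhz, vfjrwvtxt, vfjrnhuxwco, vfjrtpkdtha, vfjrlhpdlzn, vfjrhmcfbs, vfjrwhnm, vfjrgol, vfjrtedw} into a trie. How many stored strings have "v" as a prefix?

13

Filter for entries beginning with "v":
Words under "v": vfjrgol, vfjrhmcfbs, vfjrhz, vfjrjpsteh, vfjrlhpdlzn, vfjrnhuxwco, vfjroa, vfjrs, vfjrt, vfjrtedw, vfjrtpkdtha, vfjrwhnm, vfjrwvtxt
Count: 13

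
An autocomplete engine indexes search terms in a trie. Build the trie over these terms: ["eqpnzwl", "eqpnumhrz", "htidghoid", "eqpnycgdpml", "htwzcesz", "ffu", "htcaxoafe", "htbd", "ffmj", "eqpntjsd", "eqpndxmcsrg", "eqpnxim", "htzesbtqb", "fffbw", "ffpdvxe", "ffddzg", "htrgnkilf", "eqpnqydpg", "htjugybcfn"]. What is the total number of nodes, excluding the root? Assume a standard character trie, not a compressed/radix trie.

101

Insert word by word; a character creates a node only if that edge doesn't already exist:
  "eqpnzwl" → 7 new (e, q, p, n, z, w, l)
  "eqpnumhrz" → prefix "eqpn" already present; 5 new (u, m, h, r, z)
  "htidghoid" → 9 new (h, t, i, d, g, h, o, i, d)
  "eqpnycgdpml" → prefix "eqpn" already present; 7 new (y, c, g, d, p, m, l)
  "htwzcesz" → prefix "ht" already present; 6 new (w, z, c, e, s, z)
  "ffu" → 3 new (f, f, u)
  "htcaxoafe" → prefix "ht" already present; 7 new (c, a, x, o, a, f, e)
  "htbd" → prefix "ht" already present; 2 new (b, d)
  "ffmj" → prefix "ff" already present; 2 new (m, j)
  "eqpntjsd" → prefix "eqpn" already present; 4 new (t, j, s, d)
  "eqpndxmcsrg" → prefix "eqpn" already present; 7 new (d, x, m, c, s, r, g)
  "eqpnxim" → prefix "eqpn" already present; 3 new (x, i, m)
  "htzesbtqb" → prefix "ht" already present; 7 new (z, e, s, b, t, q, b)
  "fffbw" → prefix "ff" already present; 3 new (f, b, w)
  "ffpdvxe" → prefix "ff" already present; 5 new (p, d, v, x, e)
  "ffddzg" → prefix "ff" already present; 4 new (d, d, z, g)
  "htrgnkilf" → prefix "ht" already present; 7 new (r, g, n, k, i, l, f)
  "eqpnqydpg" → prefix "eqpn" already present; 5 new (q, y, d, p, g)
  "htjugybcfn" → prefix "ht" already present; 8 new (j, u, g, y, b, c, f, n)
Total nodes = 7 + 5 + 9 + 7 + 6 + 3 + 7 + 2 + 2 + 4 + 7 + 3 + 7 + 3 + 5 + 4 + 7 + 5 + 8 = 101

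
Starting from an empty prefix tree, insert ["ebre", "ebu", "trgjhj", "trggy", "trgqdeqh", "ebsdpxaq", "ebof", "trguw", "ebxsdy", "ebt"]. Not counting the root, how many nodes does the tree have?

Trie structure (* marks end of a word):
(root)
├─ e
│  └─ b
│     ├─ o
│     │  └─ f *
│     ├─ r
│     │  └─ e *
│     ├─ s
│     │  └─ d
│     │     └─ p
│     │        └─ x
│     │           └─ a
│     │              └─ q *
│     ├─ t *
│     ├─ u *
│     └─ x
│        └─ s
│           └─ d
│              └─ y *
└─ t
   └─ r
      └─ g
         ├─ g
         │  └─ y *
         ├─ j
         │  └─ h
         │     └─ j *
         ├─ q
         │  └─ d
         │     └─ e
         │        └─ q
         │           └─ h *
         └─ u
            └─ w *
Counting every labelled node above: 33.

33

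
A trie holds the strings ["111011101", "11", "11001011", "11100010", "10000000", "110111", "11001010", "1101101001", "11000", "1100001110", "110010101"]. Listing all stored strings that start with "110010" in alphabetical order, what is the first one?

11001010

DFS of the "110010" subtree visits, in order: "11001010", "110010101", "11001011"
Position 1: 11001010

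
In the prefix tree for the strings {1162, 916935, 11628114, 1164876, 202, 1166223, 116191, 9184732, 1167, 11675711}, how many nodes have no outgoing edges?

8

Leaves are exactly the stored words that no other stored word extends.
Those words: "116191", "11628114", "1164876", "1166223", "11675711", "202", "916935", "9184732"
Leaf count: 8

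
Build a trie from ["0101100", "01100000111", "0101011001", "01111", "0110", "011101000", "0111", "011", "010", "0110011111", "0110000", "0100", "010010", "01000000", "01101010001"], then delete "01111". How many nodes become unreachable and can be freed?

1

A node on "01111"'s path can go only if nothing else ends at it or branches off below it.
The suffix "1" (1 node) is used only by "01111"; the node for "0111" still has the child "0", so pruning stops there.
Nodes removed: 1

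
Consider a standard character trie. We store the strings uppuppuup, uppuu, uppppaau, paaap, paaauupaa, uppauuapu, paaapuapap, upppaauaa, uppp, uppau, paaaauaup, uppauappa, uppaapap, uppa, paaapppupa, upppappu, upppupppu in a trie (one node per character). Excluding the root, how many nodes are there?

67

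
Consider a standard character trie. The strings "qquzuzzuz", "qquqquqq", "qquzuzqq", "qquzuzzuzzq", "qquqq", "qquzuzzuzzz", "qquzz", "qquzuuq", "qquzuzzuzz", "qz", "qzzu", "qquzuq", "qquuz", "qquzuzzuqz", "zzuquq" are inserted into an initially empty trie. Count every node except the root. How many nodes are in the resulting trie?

36

Trace insertions, counting only characters that open a new branch:
  "qquzuzzuz" → 9 new (q, q, u, z, u, z, z, u, z)
  "qquqquqq" → prefix "qqu" already present; 5 new (q, q, u, q, q)
  "qquzuzqq" → prefix "qquzuz" already present; 2 new (q, q)
  "qquzuzzuzzq" → prefix "qquzuzzuz" already present; 2 new (z, q)
  "qquqq" → prefix "qquqq" already present; 0 new (none)
  "qquzuzzuzzz" → prefix "qquzuzzuzz" already present; 1 new (z)
  "qquzz" → prefix "qquz" already present; 1 new (z)
  "qquzuuq" → prefix "qquzu" already present; 2 new (u, q)
  "qquzuzzuzz" → prefix "qquzuzzuzz" already present; 0 new (none)
  "qz" → prefix "q" already present; 1 new (z)
  "qzzu" → prefix "qz" already present; 2 new (z, u)
  "qquzuq" → prefix "qquzu" already present; 1 new (q)
  "qquuz" → prefix "qqu" already present; 2 new (u, z)
  "qquzuzzuqz" → prefix "qquzuzzu" already present; 2 new (q, z)
  "zzuquq" → 6 new (z, z, u, q, u, q)
Total nodes = 9 + 5 + 2 + 2 + 0 + 1 + 1 + 2 + 0 + 1 + 2 + 1 + 2 + 2 + 6 = 36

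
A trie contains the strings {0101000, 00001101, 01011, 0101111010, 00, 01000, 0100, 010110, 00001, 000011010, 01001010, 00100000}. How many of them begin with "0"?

12

Walk to "0"; the words in its subtree are exactly those with that prefix.
Matches: "00", "00001", "00001101", "000011010", "00100000", "0100", "01000", "01001010", "0101000", "01011", "010110", "0101111010"
Count: 12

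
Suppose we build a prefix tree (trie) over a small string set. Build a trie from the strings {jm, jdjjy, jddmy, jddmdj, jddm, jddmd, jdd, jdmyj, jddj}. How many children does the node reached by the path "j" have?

The children of the "j" node are the distinct next characters among strings starting with "j".
Characters that immediately follow "j" among the stored strings: {d, m}.
That node has 2 child edges.

2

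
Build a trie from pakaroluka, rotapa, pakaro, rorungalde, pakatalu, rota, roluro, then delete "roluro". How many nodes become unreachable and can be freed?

After clearing the end-marker at "roluro", prune upward until reaching a node still needed by another word.
The suffix "luro" (4 nodes) is used only by "roluro"; the node for "ro" still has the child "t", so pruning stops there.
Nodes removed: 4

4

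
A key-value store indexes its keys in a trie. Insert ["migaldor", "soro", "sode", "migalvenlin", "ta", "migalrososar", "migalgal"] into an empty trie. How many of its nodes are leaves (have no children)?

A leaf is a node with no children — equivalently, the end of a word that is not a proper prefix of any other stored word.
Those words: "migaldor", "migalgal", "migalrososar", "migalvenlin", "sode", "soro", "ta"
Leaf count: 7

7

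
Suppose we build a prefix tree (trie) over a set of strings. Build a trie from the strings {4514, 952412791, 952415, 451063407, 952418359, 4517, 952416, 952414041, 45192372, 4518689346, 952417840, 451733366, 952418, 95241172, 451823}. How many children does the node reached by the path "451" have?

The children of the "451" node are the distinct next characters among strings starting with "451".
Distinct next characters after "451": 0, 4, 7, 8, 9.
That node has 5 child edges.

5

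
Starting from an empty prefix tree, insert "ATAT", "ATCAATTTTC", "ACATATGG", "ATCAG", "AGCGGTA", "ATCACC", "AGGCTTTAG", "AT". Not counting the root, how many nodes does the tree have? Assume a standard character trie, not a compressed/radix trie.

For each word, the new-node count is its length minus the longest prefix already in the trie:
  "ATAT" → 4 new (A, T, A, T)
  "ATCAATTTTC" → prefix "AT" already present; 8 new (C, A, A, T, T, T, T, C)
  "ACATATGG" → prefix "A" already present; 7 new (C, A, T, A, T, G, G)
  "ATCAG" → prefix "ATCA" already present; 1 new (G)
  "AGCGGTA" → prefix "A" already present; 6 new (G, C, G, G, T, A)
  "ATCACC" → prefix "ATCA" already present; 2 new (C, C)
  "AGGCTTTAG" → prefix "AG" already present; 7 new (G, C, T, T, T, A, G)
  "AT" → prefix "AT" already present; 0 new (none)
Total nodes = 4 + 8 + 7 + 1 + 6 + 2 + 7 + 0 = 35

35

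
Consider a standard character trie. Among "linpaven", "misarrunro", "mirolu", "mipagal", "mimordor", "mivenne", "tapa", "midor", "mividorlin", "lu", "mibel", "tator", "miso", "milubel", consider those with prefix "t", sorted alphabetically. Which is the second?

tator

Words with prefix "t", in lexicographic order: "tapa", "tator"
The 2nd is tator.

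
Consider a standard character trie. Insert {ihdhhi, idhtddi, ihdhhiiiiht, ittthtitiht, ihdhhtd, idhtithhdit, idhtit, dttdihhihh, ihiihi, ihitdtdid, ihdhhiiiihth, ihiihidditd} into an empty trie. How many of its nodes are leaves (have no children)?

A leaf is a node with no children — equivalently, the end of a word that is not a proper prefix of any other stored word.
Those words: "dttdihhihh", "idhtddi", "idhtithhdit", "ihdhhiiiihth", "ihdhhtd", "ihiihidditd", "ihitdtdid", "ittthtitiht"
Leaf count: 8

8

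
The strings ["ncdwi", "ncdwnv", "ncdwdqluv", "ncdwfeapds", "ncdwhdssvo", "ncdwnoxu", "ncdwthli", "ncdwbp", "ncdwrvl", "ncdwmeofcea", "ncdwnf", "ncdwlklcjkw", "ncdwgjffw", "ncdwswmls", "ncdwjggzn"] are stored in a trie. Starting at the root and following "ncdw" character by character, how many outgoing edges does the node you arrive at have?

13

Follow the path "ncdw" to its node, then look at its outgoing edges.
Characters that immediately follow "ncdw" among the stored strings: {b, d, f, g, h, i, j, l, m, n, r, s, t}.
That node has 13 child edges.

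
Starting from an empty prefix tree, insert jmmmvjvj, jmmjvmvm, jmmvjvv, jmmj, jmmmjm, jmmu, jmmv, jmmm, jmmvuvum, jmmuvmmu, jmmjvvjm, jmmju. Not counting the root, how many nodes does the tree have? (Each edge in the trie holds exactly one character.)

32

Count nodes per top-level branch (shared prefixes stored once):
  'j'-branch (jmmj, jmmju, jmmjvmvm, jmmjvvjm, jmmm, jmmmjm, jmmmvjvj, jmmu, jmmuvmmu, jmmv, jmmvjvv, jmmvuvum): 32 nodes
Sum: 32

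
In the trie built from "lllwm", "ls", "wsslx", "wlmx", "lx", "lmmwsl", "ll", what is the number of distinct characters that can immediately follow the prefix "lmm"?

1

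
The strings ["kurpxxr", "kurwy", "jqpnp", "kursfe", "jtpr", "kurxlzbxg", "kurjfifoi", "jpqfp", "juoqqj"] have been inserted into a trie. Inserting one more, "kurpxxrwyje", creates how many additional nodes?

4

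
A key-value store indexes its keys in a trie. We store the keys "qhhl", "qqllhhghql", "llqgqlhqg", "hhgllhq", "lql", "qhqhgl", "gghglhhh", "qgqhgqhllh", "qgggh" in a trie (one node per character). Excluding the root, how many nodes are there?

Trace insertions, counting only characters that open a new branch:
  "qhhl" → 4 new (q, h, h, l)
  "qqllhhghql" → prefix "q" already present; 9 new (q, l, l, h, h, g, h, q, l)
  "llqgqlhqg" → 9 new (l, l, q, g, q, l, h, q, g)
  "hhgllhq" → 7 new (h, h, g, l, l, h, q)
  "lql" → prefix "l" already present; 2 new (q, l)
  "qhqhgl" → prefix "qh" already present; 4 new (q, h, g, l)
  "gghglhhh" → 8 new (g, g, h, g, l, h, h, h)
  "qgqhgqhllh" → prefix "q" already present; 9 new (g, q, h, g, q, h, l, l, h)
  "qgggh" → prefix "qg" already present; 3 new (g, g, h)
Total nodes = 4 + 9 + 9 + 7 + 2 + 4 + 8 + 9 + 3 = 55

55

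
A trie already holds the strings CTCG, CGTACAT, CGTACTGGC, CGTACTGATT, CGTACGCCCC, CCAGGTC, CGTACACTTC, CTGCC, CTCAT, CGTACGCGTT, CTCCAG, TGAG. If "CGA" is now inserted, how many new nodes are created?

Walking "CGA" from the root, the first 2 characters ("CG") follow existing edges; "A" is the first miss.
So 3 − 2 = 1 new nodes.

1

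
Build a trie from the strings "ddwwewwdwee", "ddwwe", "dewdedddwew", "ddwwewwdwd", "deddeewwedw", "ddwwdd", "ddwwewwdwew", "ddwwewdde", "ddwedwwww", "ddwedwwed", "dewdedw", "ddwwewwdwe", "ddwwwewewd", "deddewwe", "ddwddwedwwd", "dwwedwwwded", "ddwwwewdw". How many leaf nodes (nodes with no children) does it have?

Leaves are exactly the stored words that no other stored word extends.
Those words: "ddwddwedwwd", "ddwedwwed", "ddwedwwww", "ddwwdd", "ddwwewdde", "ddwwewwdwd", "ddwwewwdwee", "ddwwewwdwew", "ddwwwewdw", "ddwwwewewd", "deddeewwedw", "deddewwe", "dewdedddwew", "dewdedw", "dwwedwwwded"
Leaf count: 15

15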